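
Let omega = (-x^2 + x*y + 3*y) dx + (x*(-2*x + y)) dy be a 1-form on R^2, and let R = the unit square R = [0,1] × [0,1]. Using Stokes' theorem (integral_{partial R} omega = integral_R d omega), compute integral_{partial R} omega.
integral_(partial R) omega = -5

Stokes: integral_partial_R omega = integral_R d omega with d omega = (∂Q/∂x - ∂P/∂y) dx ∧ dy.
  ∂Q/∂x = -4*x + y
  ∂P/∂y = x + 3
  integrand = ∂Q/∂x - ∂P/∂y = -5*x + y - 3.
Integrating over R: integral_0^1 integral_0^1 (-5*x + y - 3) dx dy = -5.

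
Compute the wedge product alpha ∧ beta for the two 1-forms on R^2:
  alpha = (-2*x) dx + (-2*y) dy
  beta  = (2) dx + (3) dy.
alpha ∧ beta = (-6*x + 4*y) dx ∧ dy

Distribute the wedge, using dx_i ∧ dx_j = -dx_j ∧ dx_i and dx_i ∧ dx_i = 0. For each pair (i, j) with i < j, the coefficient of dx_i ∧ dx_j in alpha ∧ beta is (alpha_i * beta_j - alpha_j * beta_i). Collecting: alpha ∧ beta = (-6*x + 4*y) dx ∧ dy.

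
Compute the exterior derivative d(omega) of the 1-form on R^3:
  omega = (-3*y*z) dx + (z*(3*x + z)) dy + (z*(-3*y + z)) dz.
d(omega) = (6*z) dx ∧ dy + (3*y) dx ∧ dz + (-3*x - 5*z) dy ∧ dz

For a 1-form omega = sum_i f_i dx_i, the exterior derivative is
  d(omega) = sum_{i < j} (∂f_j/∂x_i - ∂f_i/∂x_j) dx_i ∧ dx_j.
  coefficient of dx ∧ dy: ∂f_2/∂x - ∂f_1/∂y = ∂(z*(3*x + z))/∂x - ∂(-3*y*z)/∂y = 6*z
  coefficient of dx ∧ dz: ∂f_3/∂x - ∂f_1/∂z = ∂(z*(-3*y + z))/∂x - ∂(-3*y*z)/∂z = 3*y
  coefficient of dy ∧ dz: ∂f_3/∂y - ∂f_2/∂z = ∂(z*(-3*y + z))/∂y - ∂(z*(3*x + z))/∂z = -3*x - 5*z
Assembling: d(omega) = (6*z) dx ∧ dy + (3*y) dx ∧ dz + (-3*x - 5*z) dy ∧ dz.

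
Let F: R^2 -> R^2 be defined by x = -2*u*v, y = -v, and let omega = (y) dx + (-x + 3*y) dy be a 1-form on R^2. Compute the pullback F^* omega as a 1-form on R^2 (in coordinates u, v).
F^* omega = (2*v^2) du + (3*v) dv

Using F^*(f dg) = (f ∘ F) d(g ∘ F), substitute each coordinate x_i by F_i(u, v) in f_i, and replace dx_i by d F_i = (∂F_i/∂u) du + (∂F_i/∂v) dv.
  For the x component: f_1(F) = -v; d F_1 = (-2*v) du + (-2*u) dv
  For the y component: f_2(F) = v*(2*u - 3); d F_2 = (0) du + (-1) dv
Combining and collecting du, dv coefficients:
  coeff of du: 2*v^2
  coeff of dv: 3*v
F^* omega = (2*v^2) du + (3*v) dv.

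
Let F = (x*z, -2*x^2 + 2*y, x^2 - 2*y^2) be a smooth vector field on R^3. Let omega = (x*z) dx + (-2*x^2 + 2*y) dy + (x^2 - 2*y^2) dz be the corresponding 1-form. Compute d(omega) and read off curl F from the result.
d(omega) = (-4*y) dy ∧ dz + (-x) dz ∧ dx + (-4*x) dx ∧ dy; curl F = (-4*y, -x, -4*x)

d omega = sum_{i<j} (∂f_j/∂x_i - ∂f_i/∂x_j) dx_i ∧ dx_j. Under the identification (dy ∧ dz, dz ∧ dx, dx ∧ dy) ↔ (e_x, e_y, e_z), the coefficients are exactly the components of curl F. Compute:
  ∂R/∂y - ∂Q/∂z = (-4*y) - (0) = -4*y
  ∂P/∂z - ∂R/∂x = (x) - (2*x) = -x
  ∂Q/∂x - ∂P/∂y = (-4*x) - (0) = -4*x.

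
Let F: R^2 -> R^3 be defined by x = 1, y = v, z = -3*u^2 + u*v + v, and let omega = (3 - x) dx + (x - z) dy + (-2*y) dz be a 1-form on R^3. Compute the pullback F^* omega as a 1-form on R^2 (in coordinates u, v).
F^* omega = (2*v*(6*u - v)) du + (3*u^2 - 3*u*v - 3*v + 1) dv

Using F^*(f dg) = (f ∘ F) d(g ∘ F), substitute each coordinate x_i by F_i(u, v) in f_i, and replace dx_i by d F_i = (∂F_i/∂u) du + (∂F_i/∂v) dv.
  For the x component: f_1(F) = 2; d F_1 = (0) du + (0) dv
  For the y component: f_2(F) = 3*u^2 - u*v - v + 1; d F_2 = (0) du + (1) dv
  For the z component: f_3(F) = -2*v; d F_3 = (-6*u + v) du + (u + 1) dv
Combining and collecting du, dv coefficients:
  coeff of du: 2*v*(6*u - v)
  coeff of dv: 3*u^2 - 3*u*v - 3*v + 1
F^* omega = (2*v*(6*u - v)) du + (3*u^2 - 3*u*v - 3*v + 1) dv.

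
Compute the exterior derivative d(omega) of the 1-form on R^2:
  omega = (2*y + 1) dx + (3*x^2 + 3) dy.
d(omega) = (6*x - 2) dx ∧ dy

For a 1-form omega = sum_i f_i dx_i, the exterior derivative is
  d(omega) = sum_{i < j} (∂f_j/∂x_i - ∂f_i/∂x_j) dx_i ∧ dx_j.
  coefficient of dx ∧ dy: ∂f_2/∂x - ∂f_1/∂y = ∂(3*x^2 + 3)/∂x - ∂(2*y + 1)/∂y = 6*x - 2
Assembling: d(omega) = (6*x - 2) dx ∧ dy.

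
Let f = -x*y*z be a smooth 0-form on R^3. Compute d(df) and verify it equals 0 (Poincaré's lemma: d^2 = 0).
d(df) = 0

Step 1: df = sum_i (∂f/∂x_i) dx_i = (-y*z) dx + (-x*z) dy + (-x*y) dz.
Step 2: Apply d again. Using the 1-form formula, the coefficient of dx ∧ dy in d(df) is ∂^2 f/∂x ∂y - ∂^2 f/∂y ∂x = (-z) - (-z) = 0 (equality of mixed partials for smooth f).
Similarly for dx ∧ dz and dy ∧ dz — all coefficients vanish. So d(df) = 0.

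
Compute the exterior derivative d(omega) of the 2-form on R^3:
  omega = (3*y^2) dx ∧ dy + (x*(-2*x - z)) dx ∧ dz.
d(omega) = 0

For a 2-form omega = sum_{i<j} g_{ij} dx_i ∧ dx_j, the exterior derivative is
  d(omega) = sum_{i<j} d(g_{ij}) ∧ dx_i ∧ dx_j = sum_{i<j, k} (∂g_{ij}/∂x_k) dx_k ∧ dx_i ∧ dx_j.
Expand each term, using dx_k ∧ dx_i ∧ dx_j = sgn(permutation) dx_{(a)} ∧ dx_{(b)} ∧ dx_{(c)} with (a < b < c) sorted:

Collecting like 3-forms: d(omega) = 0.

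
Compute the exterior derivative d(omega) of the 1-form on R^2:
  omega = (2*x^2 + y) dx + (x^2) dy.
d(omega) = (2*x - 1) dx ∧ dy

For a 1-form omega = sum_i f_i dx_i, the exterior derivative is
  d(omega) = sum_{i < j} (∂f_j/∂x_i - ∂f_i/∂x_j) dx_i ∧ dx_j.
  coefficient of dx ∧ dy: ∂f_2/∂x - ∂f_1/∂y = ∂(x^2)/∂x - ∂(2*x^2 + y)/∂y = 2*x - 1
Assembling: d(omega) = (2*x - 1) dx ∧ dy.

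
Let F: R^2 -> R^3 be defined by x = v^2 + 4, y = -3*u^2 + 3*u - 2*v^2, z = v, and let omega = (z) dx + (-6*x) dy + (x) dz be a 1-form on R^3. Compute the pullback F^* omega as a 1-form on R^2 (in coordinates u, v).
F^* omega = (36*u*v^2 + 144*u - 18*v^2 - 72) du + (24*v^3 + 3*v^2 + 96*v + 4) dv

Using F^*(f dg) = (f ∘ F) d(g ∘ F), substitute each coordinate x_i by F_i(u, v) in f_i, and replace dx_i by d F_i = (∂F_i/∂u) du + (∂F_i/∂v) dv.
  For the x component: f_1(F) = v; d F_1 = (0) du + (2*v) dv
  For the y component: f_2(F) = -6*v^2 - 24; d F_2 = (3 - 6*u) du + (-4*v) dv
  For the z component: f_3(F) = v^2 + 4; d F_3 = (0) du + (1) dv
Combining and collecting du, dv coefficients:
  coeff of du: 36*u*v^2 + 144*u - 18*v^2 - 72
  coeff of dv: 24*v^3 + 3*v^2 + 96*v + 4
F^* omega = (36*u*v^2 + 144*u - 18*v^2 - 72) du + (24*v^3 + 3*v^2 + 96*v + 4) dv.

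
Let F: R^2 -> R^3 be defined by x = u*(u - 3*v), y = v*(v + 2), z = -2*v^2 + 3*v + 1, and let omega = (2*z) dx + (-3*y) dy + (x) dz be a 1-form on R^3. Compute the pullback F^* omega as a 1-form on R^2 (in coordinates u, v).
F^* omega = (-8*u*v^2 + 12*u*v + 4*u + 12*v^3 - 18*v^2 - 6*v) du + (-4*u^2*v + 3*u^2 + 24*u*v^2 - 27*u*v - 6*u - 6*v^3 - 18*v^2 - 12*v) dv

Using F^*(f dg) = (f ∘ F) d(g ∘ F), substitute each coordinate x_i by F_i(u, v) in f_i, and replace dx_i by d F_i = (∂F_i/∂u) du + (∂F_i/∂v) dv.
  For the x component: f_1(F) = -4*v^2 + 6*v + 2; d F_1 = (2*u - 3*v) du + (-3*u) dv
  For the y component: f_2(F) = 3*v*(-v - 2); d F_2 = (0) du + (2*v + 2) dv
  For the z component: f_3(F) = u*(u - 3*v); d F_3 = (0) du + (3 - 4*v) dv
Combining and collecting du, dv coefficients:
  coeff of du: -8*u*v^2 + 12*u*v + 4*u + 12*v^3 - 18*v^2 - 6*v
  coeff of dv: -4*u^2*v + 3*u^2 + 24*u*v^2 - 27*u*v - 6*u - 6*v^3 - 18*v^2 - 12*v
F^* omega = (-8*u*v^2 + 12*u*v + 4*u + 12*v^3 - 18*v^2 - 6*v) du + (-4*u^2*v + 3*u^2 + 24*u*v^2 - 27*u*v - 6*u - 6*v^3 - 18*v^2 - 12*v) dv.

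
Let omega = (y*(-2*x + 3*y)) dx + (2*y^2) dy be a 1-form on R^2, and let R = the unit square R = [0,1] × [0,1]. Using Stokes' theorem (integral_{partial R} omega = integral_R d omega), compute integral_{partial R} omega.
integral_(partial R) omega = -2

Stokes: integral_partial_R omega = integral_R d omega with d omega = (∂Q/∂x - ∂P/∂y) dx ∧ dy.
  ∂Q/∂x = 0
  ∂P/∂y = -2*x + 6*y
  integrand = ∂Q/∂x - ∂P/∂y = 2*x - 6*y.
Integrating over R: integral_0^1 integral_0^1 (2*x - 6*y) dx dy = -2.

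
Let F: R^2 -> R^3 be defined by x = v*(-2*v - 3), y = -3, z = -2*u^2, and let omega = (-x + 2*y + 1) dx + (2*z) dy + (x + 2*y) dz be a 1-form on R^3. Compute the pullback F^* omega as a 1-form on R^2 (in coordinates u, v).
F^* omega = (4*u*(2*v^2 + 3*v + 6)) du + (-8*v^3 - 18*v^2 + 11*v + 15) dv

Using F^*(f dg) = (f ∘ F) d(g ∘ F), substitute each coordinate x_i by F_i(u, v) in f_i, and replace dx_i by d F_i = (∂F_i/∂u) du + (∂F_i/∂v) dv.
  For the x component: f_1(F) = 2*v^2 + 3*v - 5; d F_1 = (0) du + (-4*v - 3) dv
  For the y component: f_2(F) = -4*u^2; d F_2 = (0) du + (0) dv
  For the z component: f_3(F) = -2*v^2 - 3*v - 6; d F_3 = (-4*u) du + (0) dv
Combining and collecting du, dv coefficients:
  coeff of du: 4*u*(2*v^2 + 3*v + 6)
  coeff of dv: -8*v^3 - 18*v^2 + 11*v + 15
F^* omega = (4*u*(2*v^2 + 3*v + 6)) du + (-8*v^3 - 18*v^2 + 11*v + 15) dv.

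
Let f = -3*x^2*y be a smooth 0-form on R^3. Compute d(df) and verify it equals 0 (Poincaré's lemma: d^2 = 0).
d(df) = 0

Step 1: df = sum_i (∂f/∂x_i) dx_i = (-6*x*y) dx + (-3*x^2) dy + (0) dz.
Step 2: Apply d again. Using the 1-form formula, the coefficient of dx ∧ dy in d(df) is ∂^2 f/∂x ∂y - ∂^2 f/∂y ∂x = (-6*x) - (-6*x) = 0 (equality of mixed partials for smooth f).
Similarly for dx ∧ dz and dy ∧ dz — all coefficients vanish. So d(df) = 0.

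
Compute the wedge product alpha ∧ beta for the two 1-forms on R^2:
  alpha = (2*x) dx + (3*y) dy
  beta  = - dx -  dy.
alpha ∧ beta = (-2*x + 3*y) dx ∧ dy

Distribute the wedge, using dx_i ∧ dx_j = -dx_j ∧ dx_i and dx_i ∧ dx_i = 0. For each pair (i, j) with i < j, the coefficient of dx_i ∧ dx_j in alpha ∧ beta is (alpha_i * beta_j - alpha_j * beta_i). Collecting: alpha ∧ beta = (-2*x + 3*y) dx ∧ dy.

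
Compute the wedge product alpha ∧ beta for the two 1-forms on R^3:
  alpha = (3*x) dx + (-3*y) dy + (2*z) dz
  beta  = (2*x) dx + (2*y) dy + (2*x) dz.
alpha ∧ beta = (12*x*y) dx ∧ dy + (2*x*(3*x - 2*z)) dx ∧ dz + (-2*y*(3*x + 2*z)) dy ∧ dz

Distribute the wedge, using dx_i ∧ dx_j = -dx_j ∧ dx_i and dx_i ∧ dx_i = 0. For each pair (i, j) with i < j, the coefficient of dx_i ∧ dx_j in alpha ∧ beta is (alpha_i * beta_j - alpha_j * beta_i). Collecting: alpha ∧ beta = (12*x*y) dx ∧ dy + (2*x*(3*x - 2*z)) dx ∧ dz + (-2*y*(3*x + 2*z)) dy ∧ dz.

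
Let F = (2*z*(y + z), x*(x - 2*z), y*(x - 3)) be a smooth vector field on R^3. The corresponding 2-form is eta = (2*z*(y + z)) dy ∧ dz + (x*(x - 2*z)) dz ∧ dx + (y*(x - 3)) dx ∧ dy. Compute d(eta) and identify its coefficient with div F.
d(eta) = (0) dx ∧ dy ∧ dz; div F = 0

For a 2-form in R^3 of the form above, applying d gives a 3-form with coefficient ∂P/∂x + ∂Q/∂y + ∂R/∂z:
  ∂P/∂x = 0
  ∂Q/∂y = 0
  ∂R/∂z = 0
Sum = 0, which is exactly div F.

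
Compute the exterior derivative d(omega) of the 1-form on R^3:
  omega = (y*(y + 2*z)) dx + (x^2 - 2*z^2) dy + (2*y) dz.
d(omega) = (2*x - 2*y - 2*z) dx ∧ dy + (-2*y) dx ∧ dz + (4*z + 2) dy ∧ dz

For a 1-form omega = sum_i f_i dx_i, the exterior derivative is
  d(omega) = sum_{i < j} (∂f_j/∂x_i - ∂f_i/∂x_j) dx_i ∧ dx_j.
  coefficient of dx ∧ dy: ∂f_2/∂x - ∂f_1/∂y = ∂(x^2 - 2*z^2)/∂x - ∂(y*(y + 2*z))/∂y = 2*x - 2*y - 2*z
  coefficient of dx ∧ dz: ∂f_3/∂x - ∂f_1/∂z = ∂(2*y)/∂x - ∂(y*(y + 2*z))/∂z = -2*y
  coefficient of dy ∧ dz: ∂f_3/∂y - ∂f_2/∂z = ∂(2*y)/∂y - ∂(x^2 - 2*z^2)/∂z = 4*z + 2
Assembling: d(omega) = (2*x - 2*y - 2*z) dx ∧ dy + (-2*y) dx ∧ dz + (4*z + 2) dy ∧ dz.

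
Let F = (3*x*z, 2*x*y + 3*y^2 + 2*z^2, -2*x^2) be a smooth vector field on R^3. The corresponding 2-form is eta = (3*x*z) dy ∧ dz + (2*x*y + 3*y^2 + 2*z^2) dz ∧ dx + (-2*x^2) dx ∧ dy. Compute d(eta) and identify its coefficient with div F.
d(eta) = (2*x + 6*y + 3*z) dx ∧ dy ∧ dz; div F = 2*x + 6*y + 3*z

For a 2-form in R^3 of the form above, applying d gives a 3-form with coefficient ∂P/∂x + ∂Q/∂y + ∂R/∂z:
  ∂P/∂x = 3*z
  ∂Q/∂y = 2*x + 6*y
  ∂R/∂z = 0
Sum = 2*x + 6*y + 3*z, which is exactly div F.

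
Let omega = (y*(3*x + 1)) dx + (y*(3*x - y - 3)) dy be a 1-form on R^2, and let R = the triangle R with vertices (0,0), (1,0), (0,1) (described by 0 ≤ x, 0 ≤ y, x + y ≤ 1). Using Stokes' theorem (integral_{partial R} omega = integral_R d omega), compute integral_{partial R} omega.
integral_(partial R) omega = -1/2

Stokes: integral_partial_R omega = integral_R d omega with d omega = (∂Q/∂x - ∂P/∂y) dx ∧ dy.
  ∂Q/∂x = 3*y
  ∂P/∂y = 3*x + 1
  integrand = ∂Q/∂x - ∂P/∂y = -3*x + 3*y - 1.
Integrating over R: integral_0^1 integral_0^{1-x} (-3*x + 3*y - 1) dy dx = -1/2.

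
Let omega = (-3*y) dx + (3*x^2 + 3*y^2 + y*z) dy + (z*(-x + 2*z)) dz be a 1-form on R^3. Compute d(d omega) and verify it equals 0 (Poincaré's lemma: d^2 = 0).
d(d omega) = 0

Step 1: d omega = sum_{i<j} (∂f_j/∂x_i - ∂f_i/∂x_j) dx_i ∧ dx_j:
  coeff of dx ∧ dy: 6*x + 3
  coeff of dx ∧ dz: -z
  coeff of dy ∧ dz: -y
Step 2: Apply d again to each 2-form coefficient. The only possible 3-form in R^3 is dx ∧ dy ∧ dz, with coefficient
  ∂(coeff of dy∧dz)/∂x - ∂(coeff of dx∧dz)/∂y + ∂(coeff of dx∧dy)/∂z
  = ∂/∂x (-y) - ∂/∂y (-z) + ∂/∂z (6*x + 3).
Each of these terms simplifies to sums of mixed partials that cancel in pairs. The result is 0 (by equality of mixed partials for smooth functions — Schwarz / Clairaut).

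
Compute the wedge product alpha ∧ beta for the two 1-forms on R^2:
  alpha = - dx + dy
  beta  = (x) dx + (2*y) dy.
alpha ∧ beta = (-x - 2*y) dx ∧ dy

Distribute the wedge, using dx_i ∧ dx_j = -dx_j ∧ dx_i and dx_i ∧ dx_i = 0. For each pair (i, j) with i < j, the coefficient of dx_i ∧ dx_j in alpha ∧ beta is (alpha_i * beta_j - alpha_j * beta_i). Collecting: alpha ∧ beta = (-x - 2*y) dx ∧ dy.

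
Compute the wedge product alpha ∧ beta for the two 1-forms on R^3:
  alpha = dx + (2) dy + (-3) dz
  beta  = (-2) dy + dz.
alpha ∧ beta = (-2) dx ∧ dy + (1) dx ∧ dz + (-4) dy ∧ dz

Distribute the wedge, using dx_i ∧ dx_j = -dx_j ∧ dx_i and dx_i ∧ dx_i = 0. For each pair (i, j) with i < j, the coefficient of dx_i ∧ dx_j in alpha ∧ beta is (alpha_i * beta_j - alpha_j * beta_i). Collecting: alpha ∧ beta = (-2) dx ∧ dy + (1) dx ∧ dz + (-4) dy ∧ dz.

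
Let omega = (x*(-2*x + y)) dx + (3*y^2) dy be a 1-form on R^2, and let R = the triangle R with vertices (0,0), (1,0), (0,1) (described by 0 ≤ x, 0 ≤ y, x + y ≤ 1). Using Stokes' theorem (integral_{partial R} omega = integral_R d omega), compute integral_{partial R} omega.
integral_(partial R) omega = -1/6

Stokes: integral_partial_R omega = integral_R d omega with d omega = (∂Q/∂x - ∂P/∂y) dx ∧ dy.
  ∂Q/∂x = 0
  ∂P/∂y = x
  integrand = ∂Q/∂x - ∂P/∂y = -x.
Integrating over R: integral_0^1 integral_0^{1-x} (-x) dy dx = -1/6.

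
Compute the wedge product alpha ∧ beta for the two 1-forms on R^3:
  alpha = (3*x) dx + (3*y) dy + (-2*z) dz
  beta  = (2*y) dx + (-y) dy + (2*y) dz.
alpha ∧ beta = (-3*y*(x + 2*y)) dx ∧ dy + (2*y*(3*x + 2*z)) dx ∧ dz + (2*y*(3*y - z)) dy ∧ dz

Distribute the wedge, using dx_i ∧ dx_j = -dx_j ∧ dx_i and dx_i ∧ dx_i = 0. For each pair (i, j) with i < j, the coefficient of dx_i ∧ dx_j in alpha ∧ beta is (alpha_i * beta_j - alpha_j * beta_i). Collecting: alpha ∧ beta = (-3*y*(x + 2*y)) dx ∧ dy + (2*y*(3*x + 2*z)) dx ∧ dz + (2*y*(3*y - z)) dy ∧ dz.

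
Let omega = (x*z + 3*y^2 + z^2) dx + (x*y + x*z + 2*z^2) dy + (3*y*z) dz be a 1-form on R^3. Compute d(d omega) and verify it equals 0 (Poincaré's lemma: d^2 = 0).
d(d omega) = 0

Step 1: d omega = sum_{i<j} (∂f_j/∂x_i - ∂f_i/∂x_j) dx_i ∧ dx_j:
  coeff of dx ∧ dy: -5*y + z
  coeff of dx ∧ dz: -x - 2*z
  coeff of dy ∧ dz: -x - z
Step 2: Apply d again to each 2-form coefficient. The only possible 3-form in R^3 is dx ∧ dy ∧ dz, with coefficient
  ∂(coeff of dy∧dz)/∂x - ∂(coeff of dx∧dz)/∂y + ∂(coeff of dx∧dy)/∂z
  = ∂/∂x (-x - z) - ∂/∂y (-x - 2*z) + ∂/∂z (-5*y + z).
Each of these terms simplifies to sums of mixed partials that cancel in pairs. The result is 0 (by equality of mixed partials for smooth functions — Schwarz / Clairaut).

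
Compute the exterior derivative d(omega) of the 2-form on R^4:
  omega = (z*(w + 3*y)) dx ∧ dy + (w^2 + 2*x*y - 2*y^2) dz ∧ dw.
d(omega) = (w + 3*y) dx ∧ dy ∧ dz + (z) dx ∧ dy ∧ dw + (2*y) dx ∧ dz ∧ dw + (2*x - 4*y) dy ∧ dz ∧ dw

For a 2-form omega = sum_{i<j} g_{ij} dx_i ∧ dx_j, the exterior derivative is
  d(omega) = sum_{i<j} d(g_{ij}) ∧ dx_i ∧ dx_j = sum_{i<j, k} (∂g_{ij}/∂x_k) dx_k ∧ dx_i ∧ dx_j.
Expand each term, using dx_k ∧ dx_i ∧ dx_j = sgn(permutation) dx_{(a)} ∧ dx_{(b)} ∧ dx_{(c)} with (a < b < c) sorted:
  d(z*(w + 3*y)) includes (∂/∂z)(z*(w + 3*y)) dz = (w + 3*y) dz, which multiplied by dx ∧ dy gives (w + 3*y) dx ∧ dy ∧ dz
  d(z*(w + 3*y)) includes (∂/∂w)(z*(w + 3*y)) dw = (z) dw, which multiplied by dx ∧ dy gives (z) dx ∧ dy ∧ dw
  d(w^2 + 2*x*y - 2*y^2) includes (∂/∂x)(w^2 + 2*x*y - 2*y^2) dx = (2*y) dx, which multiplied by dz ∧ dw gives (2*y) dx ∧ dz ∧ dw
  d(w^2 + 2*x*y - 2*y^2) includes (∂/∂y)(w^2 + 2*x*y - 2*y^2) dy = (2*x - 4*y) dy, which multiplied by dz ∧ dw gives (2*x - 4*y) dy ∧ dz ∧ dw
Collecting like 3-forms: d(omega) = (w + 3*y) dx ∧ dy ∧ dz + (z) dx ∧ dy ∧ dw + (2*y) dx ∧ dz ∧ dw + (2*x - 4*y) dy ∧ dz ∧ dw.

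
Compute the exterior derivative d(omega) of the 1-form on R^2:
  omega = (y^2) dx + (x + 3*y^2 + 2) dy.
d(omega) = (1 - 2*y) dx ∧ dy

For a 1-form omega = sum_i f_i dx_i, the exterior derivative is
  d(omega) = sum_{i < j} (∂f_j/∂x_i - ∂f_i/∂x_j) dx_i ∧ dx_j.
  coefficient of dx ∧ dy: ∂f_2/∂x - ∂f_1/∂y = ∂(x + 3*y^2 + 2)/∂x - ∂(y^2)/∂y = 1 - 2*y
Assembling: d(omega) = (1 - 2*y) dx ∧ dy.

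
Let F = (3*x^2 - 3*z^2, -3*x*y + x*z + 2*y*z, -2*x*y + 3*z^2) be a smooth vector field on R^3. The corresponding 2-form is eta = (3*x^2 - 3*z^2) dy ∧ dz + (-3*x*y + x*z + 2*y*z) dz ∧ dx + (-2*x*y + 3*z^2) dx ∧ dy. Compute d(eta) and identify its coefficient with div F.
d(eta) = (3*x + 8*z) dx ∧ dy ∧ dz; div F = 3*x + 8*z

For a 2-form in R^3 of the form above, applying d gives a 3-form with coefficient ∂P/∂x + ∂Q/∂y + ∂R/∂z:
  ∂P/∂x = 6*x
  ∂Q/∂y = -3*x + 2*z
  ∂R/∂z = 6*z
Sum = 3*x + 8*z, which is exactly div F.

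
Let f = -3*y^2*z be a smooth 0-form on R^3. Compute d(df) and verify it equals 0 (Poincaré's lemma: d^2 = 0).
d(df) = 0

Step 1: df = sum_i (∂f/∂x_i) dx_i = (0) dx + (-6*y*z) dy + (-3*y^2) dz.
Step 2: Apply d again. Using the 1-form formula, the coefficient of dx ∧ dy in d(df) is ∂^2 f/∂x ∂y - ∂^2 f/∂y ∂x = (0) - (0) = 0 (equality of mixed partials for smooth f).
Similarly for dx ∧ dz and dy ∧ dz — all coefficients vanish. So d(df) = 0.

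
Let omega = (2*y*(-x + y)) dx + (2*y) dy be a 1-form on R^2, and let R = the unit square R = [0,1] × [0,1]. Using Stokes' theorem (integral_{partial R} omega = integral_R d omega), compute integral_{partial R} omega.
integral_(partial R) omega = -1

Stokes: integral_partial_R omega = integral_R d omega with d omega = (∂Q/∂x - ∂P/∂y) dx ∧ dy.
  ∂Q/∂x = 0
  ∂P/∂y = -2*x + 4*y
  integrand = ∂Q/∂x - ∂P/∂y = 2*x - 4*y.
Integrating over R: integral_0^1 integral_0^1 (2*x - 4*y) dx dy = -1.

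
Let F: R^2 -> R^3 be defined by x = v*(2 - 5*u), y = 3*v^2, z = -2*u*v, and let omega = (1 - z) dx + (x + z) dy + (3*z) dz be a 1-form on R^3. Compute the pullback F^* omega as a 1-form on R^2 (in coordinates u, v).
F^* omega = (v*(2*u*v - 5)) du + (2*u^2*v - 42*u*v^2 + 4*u*v - 5*u + 12*v^2 + 2) dv

Using F^*(f dg) = (f ∘ F) d(g ∘ F), substitute each coordinate x_i by F_i(u, v) in f_i, and replace dx_i by d F_i = (∂F_i/∂u) du + (∂F_i/∂v) dv.
  For the x component: f_1(F) = 2*u*v + 1; d F_1 = (-5*v) du + (2 - 5*u) dv
  For the y component: f_2(F) = v*(2 - 7*u); d F_2 = (0) du + (6*v) dv
  For the z component: f_3(F) = -6*u*v; d F_3 = (-2*v) du + (-2*u) dv
Combining and collecting du, dv coefficients:
  coeff of du: v*(2*u*v - 5)
  coeff of dv: 2*u^2*v - 42*u*v^2 + 4*u*v - 5*u + 12*v^2 + 2
F^* omega = (v*(2*u*v - 5)) du + (2*u^2*v - 42*u*v^2 + 4*u*v - 5*u + 12*v^2 + 2) dv.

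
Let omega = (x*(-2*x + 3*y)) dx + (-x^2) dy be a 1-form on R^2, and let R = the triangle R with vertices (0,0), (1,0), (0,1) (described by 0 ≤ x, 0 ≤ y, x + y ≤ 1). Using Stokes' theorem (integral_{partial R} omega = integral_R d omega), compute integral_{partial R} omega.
integral_(partial R) omega = -5/6

Stokes: integral_partial_R omega = integral_R d omega with d omega = (∂Q/∂x - ∂P/∂y) dx ∧ dy.
  ∂Q/∂x = -2*x
  ∂P/∂y = 3*x
  integrand = ∂Q/∂x - ∂P/∂y = -5*x.
Integrating over R: integral_0^1 integral_0^{1-x} (-5*x) dy dx = -5/6.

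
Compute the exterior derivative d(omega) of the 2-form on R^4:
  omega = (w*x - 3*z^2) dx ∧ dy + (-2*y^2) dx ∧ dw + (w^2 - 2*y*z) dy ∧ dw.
d(omega) = (-6*z) dx ∧ dy ∧ dz + (x + 4*y) dx ∧ dy ∧ dw + (2*y) dy ∧ dz ∧ dw

For a 2-form omega = sum_{i<j} g_{ij} dx_i ∧ dx_j, the exterior derivative is
  d(omega) = sum_{i<j} d(g_{ij}) ∧ dx_i ∧ dx_j = sum_{i<j, k} (∂g_{ij}/∂x_k) dx_k ∧ dx_i ∧ dx_j.
Expand each term, using dx_k ∧ dx_i ∧ dx_j = sgn(permutation) dx_{(a)} ∧ dx_{(b)} ∧ dx_{(c)} with (a < b < c) sorted:
  d(w*x - 3*z^2) includes (∂/∂z)(w*x - 3*z^2) dz = (-6*z) dz, which multiplied by dx ∧ dy gives (-6*z) dx ∧ dy ∧ dz
  d(w*x - 3*z^2) includes (∂/∂w)(w*x - 3*z^2) dw = (x) dw, which multiplied by dx ∧ dy gives (x) dx ∧ dy ∧ dw
  d(-2*y^2) includes (∂/∂y)(-2*y^2) dy = (-4*y) dy, which multiplied by dx ∧ dw gives (4*y) dx ∧ dy ∧ dw
  d(w^2 - 2*y*z) includes (∂/∂z)(w^2 - 2*y*z) dz = (-2*y) dz, which multiplied by dy ∧ dw gives (2*y) dy ∧ dz ∧ dw
Collecting like 3-forms: d(omega) = (-6*z) dx ∧ dy ∧ dz + (x + 4*y) dx ∧ dy ∧ dw + (2*y) dy ∧ dz ∧ dw.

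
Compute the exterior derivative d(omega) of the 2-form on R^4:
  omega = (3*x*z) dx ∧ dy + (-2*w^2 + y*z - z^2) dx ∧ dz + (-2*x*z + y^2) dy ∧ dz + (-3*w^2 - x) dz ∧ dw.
d(omega) = (3*x - 3*z) dx ∧ dy ∧ dz + (-4*w - 1) dx ∧ dz ∧ dw

For a 2-form omega = sum_{i<j} g_{ij} dx_i ∧ dx_j, the exterior derivative is
  d(omega) = sum_{i<j} d(g_{ij}) ∧ dx_i ∧ dx_j = sum_{i<j, k} (∂g_{ij}/∂x_k) dx_k ∧ dx_i ∧ dx_j.
Expand each term, using dx_k ∧ dx_i ∧ dx_j = sgn(permutation) dx_{(a)} ∧ dx_{(b)} ∧ dx_{(c)} with (a < b < c) sorted:
  d(3*x*z) includes (∂/∂z)(3*x*z) dz = (3*x) dz, which multiplied by dx ∧ dy gives (3*x) dx ∧ dy ∧ dz
  d(-2*w^2 + y*z - z^2) includes (∂/∂y)(-2*w^2 + y*z - z^2) dy = (z) dy, which multiplied by dx ∧ dz gives (-z) dx ∧ dy ∧ dz
  d(-2*w^2 + y*z - z^2) includes (∂/∂w)(-2*w^2 + y*z - z^2) dw = (-4*w) dw, which multiplied by dx ∧ dz gives (-4*w) dx ∧ dz ∧ dw
  d(-2*x*z + y^2) includes (∂/∂x)(-2*x*z + y^2) dx = (-2*z) dx, which multiplied by dy ∧ dz gives (-2*z) dx ∧ dy ∧ dz
  d(-3*w^2 - x) includes (∂/∂x)(-3*w^2 - x) dx = (-1) dx, which multiplied by dz ∧ dw gives (-1) dx ∧ dz ∧ dw
Collecting like 3-forms: d(omega) = (3*x - 3*z) dx ∧ dy ∧ dz + (-4*w - 1) dx ∧ dz ∧ dw.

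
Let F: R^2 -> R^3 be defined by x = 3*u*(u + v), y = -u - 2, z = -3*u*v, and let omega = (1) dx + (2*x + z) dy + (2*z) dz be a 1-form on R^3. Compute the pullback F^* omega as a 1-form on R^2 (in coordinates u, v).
F^* omega = (-6*u^2 + 18*u*v^2 - 3*u*v + 6*u + 3*v) du + (3*u*(6*u*v + 1)) dv

Using F^*(f dg) = (f ∘ F) d(g ∘ F), substitute each coordinate x_i by F_i(u, v) in f_i, and replace dx_i by d F_i = (∂F_i/∂u) du + (∂F_i/∂v) dv.
  For the x component: f_1(F) = 1; d F_1 = (6*u + 3*v) du + (3*u) dv
  For the y component: f_2(F) = 3*u*(2*u + v); d F_2 = (-1) du + (0) dv
  For the z component: f_3(F) = -6*u*v; d F_3 = (-3*v) du + (-3*u) dv
Combining and collecting du, dv coefficients:
  coeff of du: -6*u^2 + 18*u*v^2 - 3*u*v + 6*u + 3*v
  coeff of dv: 3*u*(6*u*v + 1)
F^* omega = (-6*u^2 + 18*u*v^2 - 3*u*v + 6*u + 3*v) du + (3*u*(6*u*v + 1)) dv.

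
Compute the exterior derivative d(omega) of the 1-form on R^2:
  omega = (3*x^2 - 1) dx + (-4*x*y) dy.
d(omega) = (-4*y) dx ∧ dy

For a 1-form omega = sum_i f_i dx_i, the exterior derivative is
  d(omega) = sum_{i < j} (∂f_j/∂x_i - ∂f_i/∂x_j) dx_i ∧ dx_j.
  coefficient of dx ∧ dy: ∂f_2/∂x - ∂f_1/∂y = ∂(-4*x*y)/∂x - ∂(3*x^2 - 1)/∂y = -4*y
Assembling: d(omega) = (-4*y) dx ∧ dy.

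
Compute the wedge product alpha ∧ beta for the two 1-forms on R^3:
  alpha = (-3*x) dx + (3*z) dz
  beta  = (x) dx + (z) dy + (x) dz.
alpha ∧ beta = (-3*x*z) dx ∧ dy + (-3*x*(x + z)) dx ∧ dz + (-3*z^2) dy ∧ dz

Distribute the wedge, using dx_i ∧ dx_j = -dx_j ∧ dx_i and dx_i ∧ dx_i = 0. For each pair (i, j) with i < j, the coefficient of dx_i ∧ dx_j in alpha ∧ beta is (alpha_i * beta_j - alpha_j * beta_i). Collecting: alpha ∧ beta = (-3*x*z) dx ∧ dy + (-3*x*(x + z)) dx ∧ dz + (-3*z^2) dy ∧ dz.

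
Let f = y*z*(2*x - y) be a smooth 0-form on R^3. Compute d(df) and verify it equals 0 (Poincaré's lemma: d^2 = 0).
d(df) = 0

Step 1: df = sum_i (∂f/∂x_i) dx_i = (2*y*z) dx + (2*z*(x - y)) dy + (y*(2*x - y)) dz.
Step 2: Apply d again. Using the 1-form formula, the coefficient of dx ∧ dy in d(df) is ∂^2 f/∂x ∂y - ∂^2 f/∂y ∂x = (2*z) - (2*z) = 0 (equality of mixed partials for smooth f).
Similarly for dx ∧ dz and dy ∧ dz — all coefficients vanish. So d(df) = 0.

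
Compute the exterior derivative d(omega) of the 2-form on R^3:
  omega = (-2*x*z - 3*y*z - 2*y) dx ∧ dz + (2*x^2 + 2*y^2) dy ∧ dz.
d(omega) = (4*x + 3*z + 2) dx ∧ dy ∧ dz

For a 2-form omega = sum_{i<j} g_{ij} dx_i ∧ dx_j, the exterior derivative is
  d(omega) = sum_{i<j} d(g_{ij}) ∧ dx_i ∧ dx_j = sum_{i<j, k} (∂g_{ij}/∂x_k) dx_k ∧ dx_i ∧ dx_j.
Expand each term, using dx_k ∧ dx_i ∧ dx_j = sgn(permutation) dx_{(a)} ∧ dx_{(b)} ∧ dx_{(c)} with (a < b < c) sorted:
  d(-2*x*z - 3*y*z - 2*y) includes (∂/∂y)(-2*x*z - 3*y*z - 2*y) dy = (-3*z - 2) dy, which multiplied by dx ∧ dz gives (3*z + 2) dx ∧ dy ∧ dz
  d(2*x^2 + 2*y^2) includes (∂/∂x)(2*x^2 + 2*y^2) dx = (4*x) dx, which multiplied by dy ∧ dz gives (4*x) dx ∧ dy ∧ dz
Collecting like 3-forms: d(omega) = (4*x + 3*z + 2) dx ∧ dy ∧ dz.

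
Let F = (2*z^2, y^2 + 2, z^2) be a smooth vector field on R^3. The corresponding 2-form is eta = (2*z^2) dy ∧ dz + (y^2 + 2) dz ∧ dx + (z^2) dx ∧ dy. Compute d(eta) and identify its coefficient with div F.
d(eta) = (2*y + 2*z) dx ∧ dy ∧ dz; div F = 2*y + 2*z

For a 2-form in R^3 of the form above, applying d gives a 3-form with coefficient ∂P/∂x + ∂Q/∂y + ∂R/∂z:
  ∂P/∂x = 0
  ∂Q/∂y = 2*y
  ∂R/∂z = 2*z
Sum = 2*y + 2*z, which is exactly div F.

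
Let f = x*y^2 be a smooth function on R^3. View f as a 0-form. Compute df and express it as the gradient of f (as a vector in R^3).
df = (y^2) dx + (2*x*y) dy + (0) dz; grad f = (y^2, 2*x*y, 0)

For a 0-form f, d f = (∂f/∂x) dx + (∂f/∂y) dy + (∂f/∂z) dz. The components of the vector representation are exactly the entries of grad f in Cartesian coordinates:
  ∂f/∂x = y^2
  ∂f/∂y = 2*x*y
  ∂f/∂z = 0.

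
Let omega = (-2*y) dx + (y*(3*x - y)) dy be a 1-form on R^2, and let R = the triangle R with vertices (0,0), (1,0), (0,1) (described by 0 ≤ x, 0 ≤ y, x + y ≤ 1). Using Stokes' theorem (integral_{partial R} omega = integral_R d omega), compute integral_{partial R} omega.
integral_(partial R) omega = 3/2

Stokes: integral_partial_R omega = integral_R d omega with d omega = (∂Q/∂x - ∂P/∂y) dx ∧ dy.
  ∂Q/∂x = 3*y
  ∂P/∂y = -2
  integrand = ∂Q/∂x - ∂P/∂y = 3*y + 2.
Integrating over R: integral_0^1 integral_0^{1-x} (3*y + 2) dy dx = 3/2.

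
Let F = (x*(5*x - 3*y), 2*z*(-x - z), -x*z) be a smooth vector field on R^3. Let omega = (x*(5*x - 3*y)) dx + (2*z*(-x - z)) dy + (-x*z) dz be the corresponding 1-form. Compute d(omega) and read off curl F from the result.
d(omega) = (2*x + 4*z) dy ∧ dz + (z) dz ∧ dx + (3*x - 2*z) dx ∧ dy; curl F = (2*x + 4*z, z, 3*x - 2*z)

d omega = sum_{i<j} (∂f_j/∂x_i - ∂f_i/∂x_j) dx_i ∧ dx_j. Under the identification (dy ∧ dz, dz ∧ dx, dx ∧ dy) ↔ (e_x, e_y, e_z), the coefficients are exactly the components of curl F. Compute:
  ∂R/∂y - ∂Q/∂z = (0) - (-2*x - 4*z) = 2*x + 4*z
  ∂P/∂z - ∂R/∂x = (0) - (-z) = z
  ∂Q/∂x - ∂P/∂y = (-2*z) - (-3*x) = 3*x - 2*z.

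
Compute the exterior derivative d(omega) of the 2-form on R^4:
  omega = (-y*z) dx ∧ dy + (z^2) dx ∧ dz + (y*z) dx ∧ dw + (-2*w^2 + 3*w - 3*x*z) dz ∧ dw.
d(omega) = (-y) dx ∧ dy ∧ dz + (-z) dx ∧ dy ∧ dw + (-y - 3*z) dx ∧ dz ∧ dw

For a 2-form omega = sum_{i<j} g_{ij} dx_i ∧ dx_j, the exterior derivative is
  d(omega) = sum_{i<j} d(g_{ij}) ∧ dx_i ∧ dx_j = sum_{i<j, k} (∂g_{ij}/∂x_k) dx_k ∧ dx_i ∧ dx_j.
Expand each term, using dx_k ∧ dx_i ∧ dx_j = sgn(permutation) dx_{(a)} ∧ dx_{(b)} ∧ dx_{(c)} with (a < b < c) sorted:
  d(-y*z) includes (∂/∂z)(-y*z) dz = (-y) dz, which multiplied by dx ∧ dy gives (-y) dx ∧ dy ∧ dz
  d(y*z) includes (∂/∂y)(y*z) dy = (z) dy, which multiplied by dx ∧ dw gives (-z) dx ∧ dy ∧ dw
  d(y*z) includes (∂/∂z)(y*z) dz = (y) dz, which multiplied by dx ∧ dw gives (-y) dx ∧ dz ∧ dw
  d(-2*w^2 + 3*w - 3*x*z) includes (∂/∂x)(-2*w^2 + 3*w - 3*x*z) dx = (-3*z) dx, which multiplied by dz ∧ dw gives (-3*z) dx ∧ dz ∧ dw
Collecting like 3-forms: d(omega) = (-y) dx ∧ dy ∧ dz + (-z) dx ∧ dy ∧ dw + (-y - 3*z) dx ∧ dz ∧ dw.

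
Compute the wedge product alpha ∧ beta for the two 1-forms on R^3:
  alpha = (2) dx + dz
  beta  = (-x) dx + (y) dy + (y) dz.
alpha ∧ beta = (2*y) dx ∧ dy + (x + 2*y) dx ∧ dz + (-y) dy ∧ dz

Distribute the wedge, using dx_i ∧ dx_j = -dx_j ∧ dx_i and dx_i ∧ dx_i = 0. For each pair (i, j) with i < j, the coefficient of dx_i ∧ dx_j in alpha ∧ beta is (alpha_i * beta_j - alpha_j * beta_i). Collecting: alpha ∧ beta = (2*y) dx ∧ dy + (x + 2*y) dx ∧ dz + (-y) dy ∧ dz.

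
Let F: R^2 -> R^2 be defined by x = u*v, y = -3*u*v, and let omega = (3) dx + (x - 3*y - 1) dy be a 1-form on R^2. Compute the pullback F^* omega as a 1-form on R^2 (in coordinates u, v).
F^* omega = (6*v*(-5*u*v + 1)) du + (6*u*(-5*u*v + 1)) dv

Using F^*(f dg) = (f ∘ F) d(g ∘ F), substitute each coordinate x_i by F_i(u, v) in f_i, and replace dx_i by d F_i = (∂F_i/∂u) du + (∂F_i/∂v) dv.
  For the x component: f_1(F) = 3; d F_1 = (v) du + (u) dv
  For the y component: f_2(F) = 10*u*v - 1; d F_2 = (-3*v) du + (-3*u) dv
Combining and collecting du, dv coefficients:
  coeff of du: 6*v*(-5*u*v + 1)
  coeff of dv: 6*u*(-5*u*v + 1)
F^* omega = (6*v*(-5*u*v + 1)) du + (6*u*(-5*u*v + 1)) dv.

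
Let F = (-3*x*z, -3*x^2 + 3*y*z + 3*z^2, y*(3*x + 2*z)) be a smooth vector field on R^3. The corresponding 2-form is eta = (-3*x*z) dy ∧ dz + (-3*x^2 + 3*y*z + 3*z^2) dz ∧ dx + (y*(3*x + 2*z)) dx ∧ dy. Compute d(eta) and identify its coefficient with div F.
d(eta) = (2*y) dx ∧ dy ∧ dz; div F = 2*y

For a 2-form in R^3 of the form above, applying d gives a 3-form with coefficient ∂P/∂x + ∂Q/∂y + ∂R/∂z:
  ∂P/∂x = -3*z
  ∂Q/∂y = 3*z
  ∂R/∂z = 2*y
Sum = 2*y, which is exactly div F.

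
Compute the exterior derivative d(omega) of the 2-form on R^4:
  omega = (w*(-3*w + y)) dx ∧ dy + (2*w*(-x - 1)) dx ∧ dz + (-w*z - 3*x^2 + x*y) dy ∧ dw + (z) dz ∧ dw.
d(omega) = (-6*w - 6*x + 2*y) dx ∧ dy ∧ dw + (-2*x - 2) dx ∧ dz ∧ dw + (w) dy ∧ dz ∧ dw

For a 2-form omega = sum_{i<j} g_{ij} dx_i ∧ dx_j, the exterior derivative is
  d(omega) = sum_{i<j} d(g_{ij}) ∧ dx_i ∧ dx_j = sum_{i<j, k} (∂g_{ij}/∂x_k) dx_k ∧ dx_i ∧ dx_j.
Expand each term, using dx_k ∧ dx_i ∧ dx_j = sgn(permutation) dx_{(a)} ∧ dx_{(b)} ∧ dx_{(c)} with (a < b < c) sorted:
  d(w*(-3*w + y)) includes (∂/∂w)(w*(-3*w + y)) dw = (-6*w + y) dw, which multiplied by dx ∧ dy gives (-6*w + y) dx ∧ dy ∧ dw
  d(2*w*(-x - 1)) includes (∂/∂w)(2*w*(-x - 1)) dw = (-2*x - 2) dw, which multiplied by dx ∧ dz gives (-2*x - 2) dx ∧ dz ∧ dw
  d(-w*z - 3*x^2 + x*y) includes (∂/∂x)(-w*z - 3*x^2 + x*y) dx = (-6*x + y) dx, which multiplied by dy ∧ dw gives (-6*x + y) dx ∧ dy ∧ dw
  d(-w*z - 3*x^2 + x*y) includes (∂/∂z)(-w*z - 3*x^2 + x*y) dz = (-w) dz, which multiplied by dy ∧ dw gives (w) dy ∧ dz ∧ dw
Collecting like 3-forms: d(omega) = (-6*w - 6*x + 2*y) dx ∧ dy ∧ dw + (-2*x - 2) dx ∧ dz ∧ dw + (w) dy ∧ dz ∧ dw.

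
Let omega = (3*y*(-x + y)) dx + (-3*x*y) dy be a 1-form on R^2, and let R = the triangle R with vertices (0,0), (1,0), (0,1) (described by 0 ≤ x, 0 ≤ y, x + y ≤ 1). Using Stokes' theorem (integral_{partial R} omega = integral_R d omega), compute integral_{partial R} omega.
integral_(partial R) omega = -1

Stokes: integral_partial_R omega = integral_R d omega with d omega = (∂Q/∂x - ∂P/∂y) dx ∧ dy.
  ∂Q/∂x = -3*y
  ∂P/∂y = -3*x + 6*y
  integrand = ∂Q/∂x - ∂P/∂y = 3*x - 9*y.
Integrating over R: integral_0^1 integral_0^{1-x} (3*x - 9*y) dy dx = -1.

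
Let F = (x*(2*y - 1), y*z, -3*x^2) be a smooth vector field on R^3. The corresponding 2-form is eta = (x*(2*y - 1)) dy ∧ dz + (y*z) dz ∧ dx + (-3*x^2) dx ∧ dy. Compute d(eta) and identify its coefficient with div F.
d(eta) = (2*y + z - 1) dx ∧ dy ∧ dz; div F = 2*y + z - 1

For a 2-form in R^3 of the form above, applying d gives a 3-form with coefficient ∂P/∂x + ∂Q/∂y + ∂R/∂z:
  ∂P/∂x = 2*y - 1
  ∂Q/∂y = z
  ∂R/∂z = 0
Sum = 2*y + z - 1, which is exactly div F.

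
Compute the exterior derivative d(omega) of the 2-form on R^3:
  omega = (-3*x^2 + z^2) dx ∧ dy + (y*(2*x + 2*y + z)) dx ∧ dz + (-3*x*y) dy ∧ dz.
d(omega) = (-2*x - 7*y + z) dx ∧ dy ∧ dz

For a 2-form omega = sum_{i<j} g_{ij} dx_i ∧ dx_j, the exterior derivative is
  d(omega) = sum_{i<j} d(g_{ij}) ∧ dx_i ∧ dx_j = sum_{i<j, k} (∂g_{ij}/∂x_k) dx_k ∧ dx_i ∧ dx_j.
Expand each term, using dx_k ∧ dx_i ∧ dx_j = sgn(permutation) dx_{(a)} ∧ dx_{(b)} ∧ dx_{(c)} with (a < b < c) sorted:
  d(-3*x^2 + z^2) includes (∂/∂z)(-3*x^2 + z^2) dz = (2*z) dz, which multiplied by dx ∧ dy gives (2*z) dx ∧ dy ∧ dz
  d(y*(2*x + 2*y + z)) includes (∂/∂y)(y*(2*x + 2*y + z)) dy = (2*x + 4*y + z) dy, which multiplied by dx ∧ dz gives (-2*x - 4*y - z) dx ∧ dy ∧ dz
  d(-3*x*y) includes (∂/∂x)(-3*x*y) dx = (-3*y) dx, which multiplied by dy ∧ dz gives (-3*y) dx ∧ dy ∧ dz
Collecting like 3-forms: d(omega) = (-2*x - 7*y + z) dx ∧ dy ∧ dz.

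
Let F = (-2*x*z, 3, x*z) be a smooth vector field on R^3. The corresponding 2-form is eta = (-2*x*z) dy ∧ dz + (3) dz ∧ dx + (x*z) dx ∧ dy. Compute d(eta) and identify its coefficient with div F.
d(eta) = (x - 2*z) dx ∧ dy ∧ dz; div F = x - 2*z

For a 2-form in R^3 of the form above, applying d gives a 3-form with coefficient ∂P/∂x + ∂Q/∂y + ∂R/∂z:
  ∂P/∂x = -2*z
  ∂Q/∂y = 0
  ∂R/∂z = x
Sum = x - 2*z, which is exactly div F.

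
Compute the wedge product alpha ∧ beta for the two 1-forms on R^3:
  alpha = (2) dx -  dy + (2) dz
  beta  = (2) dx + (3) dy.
alpha ∧ beta = (8) dx ∧ dy + (-4) dx ∧ dz + (-6) dy ∧ dz

Distribute the wedge, using dx_i ∧ dx_j = -dx_j ∧ dx_i and dx_i ∧ dx_i = 0. For each pair (i, j) with i < j, the coefficient of dx_i ∧ dx_j in alpha ∧ beta is (alpha_i * beta_j - alpha_j * beta_i). Collecting: alpha ∧ beta = (8) dx ∧ dy + (-4) dx ∧ dz + (-6) dy ∧ dz.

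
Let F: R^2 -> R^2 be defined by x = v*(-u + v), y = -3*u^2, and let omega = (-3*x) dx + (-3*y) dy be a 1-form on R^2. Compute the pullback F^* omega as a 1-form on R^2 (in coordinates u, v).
F^* omega = (-54*u^3 - 3*u*v^2 + 3*v^3) du + (3*v*(-u^2 + 3*u*v - 2*v^2)) dv

Using F^*(f dg) = (f ∘ F) d(g ∘ F), substitute each coordinate x_i by F_i(u, v) in f_i, and replace dx_i by d F_i = (∂F_i/∂u) du + (∂F_i/∂v) dv.
  For the x component: f_1(F) = 3*v*(u - v); d F_1 = (-v) du + (-u + 2*v) dv
  For the y component: f_2(F) = 9*u^2; d F_2 = (-6*u) du + (0) dv
Combining and collecting du, dv coefficients:
  coeff of du: -54*u^3 - 3*u*v^2 + 3*v^3
  coeff of dv: 3*v*(-u^2 + 3*u*v - 2*v^2)
F^* omega = (-54*u^3 - 3*u*v^2 + 3*v^3) du + (3*v*(-u^2 + 3*u*v - 2*v^2)) dv.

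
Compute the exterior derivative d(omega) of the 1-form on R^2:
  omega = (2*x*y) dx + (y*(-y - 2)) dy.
d(omega) = (-2*x) dx ∧ dy

For a 1-form omega = sum_i f_i dx_i, the exterior derivative is
  d(omega) = sum_{i < j} (∂f_j/∂x_i - ∂f_i/∂x_j) dx_i ∧ dx_j.
  coefficient of dx ∧ dy: ∂f_2/∂x - ∂f_1/∂y = ∂(y*(-y - 2))/∂x - ∂(2*x*y)/∂y = -2*x
Assembling: d(omega) = (-2*x) dx ∧ dy.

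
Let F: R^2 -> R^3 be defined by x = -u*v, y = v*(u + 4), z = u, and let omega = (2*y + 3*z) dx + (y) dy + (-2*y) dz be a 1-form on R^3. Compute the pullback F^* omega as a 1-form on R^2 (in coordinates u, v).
F^* omega = (v*(-u*v - 5*u - 4*v - 8)) du + (-u^2*v - 3*u^2 + 16*v) dv

Using F^*(f dg) = (f ∘ F) d(g ∘ F), substitute each coordinate x_i by F_i(u, v) in f_i, and replace dx_i by d F_i = (∂F_i/∂u) du + (∂F_i/∂v) dv.
  For the x component: f_1(F) = 2*u*v + 3*u + 8*v; d F_1 = (-v) du + (-u) dv
  For the y component: f_2(F) = v*(u + 4); d F_2 = (v) du + (u + 4) dv
  For the z component: f_3(F) = 2*v*(-u - 4); d F_3 = (1) du + (0) dv
Combining and collecting du, dv coefficients:
  coeff of du: v*(-u*v - 5*u - 4*v - 8)
  coeff of dv: -u^2*v - 3*u^2 + 16*v
F^* omega = (v*(-u*v - 5*u - 4*v - 8)) du + (-u^2*v - 3*u^2 + 16*v) dv.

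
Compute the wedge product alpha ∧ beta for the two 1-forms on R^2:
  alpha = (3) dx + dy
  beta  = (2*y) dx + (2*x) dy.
alpha ∧ beta = (6*x - 2*y) dx ∧ dy

Distribute the wedge, using dx_i ∧ dx_j = -dx_j ∧ dx_i and dx_i ∧ dx_i = 0. For each pair (i, j) with i < j, the coefficient of dx_i ∧ dx_j in alpha ∧ beta is (alpha_i * beta_j - alpha_j * beta_i). Collecting: alpha ∧ beta = (6*x - 2*y) dx ∧ dy.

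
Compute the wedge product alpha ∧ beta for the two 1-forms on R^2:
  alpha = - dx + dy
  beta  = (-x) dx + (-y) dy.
alpha ∧ beta = (x + y) dx ∧ dy

Distribute the wedge, using dx_i ∧ dx_j = -dx_j ∧ dx_i and dx_i ∧ dx_i = 0. For each pair (i, j) with i < j, the coefficient of dx_i ∧ dx_j in alpha ∧ beta is (alpha_i * beta_j - alpha_j * beta_i). Collecting: alpha ∧ beta = (x + y) dx ∧ dy.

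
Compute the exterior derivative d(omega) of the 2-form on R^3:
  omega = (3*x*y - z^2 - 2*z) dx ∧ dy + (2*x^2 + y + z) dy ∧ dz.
d(omega) = (4*x - 2*z - 2) dx ∧ dy ∧ dz

For a 2-form omega = sum_{i<j} g_{ij} dx_i ∧ dx_j, the exterior derivative is
  d(omega) = sum_{i<j} d(g_{ij}) ∧ dx_i ∧ dx_j = sum_{i<j, k} (∂g_{ij}/∂x_k) dx_k ∧ dx_i ∧ dx_j.
Expand each term, using dx_k ∧ dx_i ∧ dx_j = sgn(permutation) dx_{(a)} ∧ dx_{(b)} ∧ dx_{(c)} with (a < b < c) sorted:
  d(3*x*y - z^2 - 2*z) includes (∂/∂z)(3*x*y - z^2 - 2*z) dz = (-2*z - 2) dz, which multiplied by dx ∧ dy gives (-2*z - 2) dx ∧ dy ∧ dz
  d(2*x^2 + y + z) includes (∂/∂x)(2*x^2 + y + z) dx = (4*x) dx, which multiplied by dy ∧ dz gives (4*x) dx ∧ dy ∧ dz
Collecting like 3-forms: d(omega) = (4*x - 2*z - 2) dx ∧ dy ∧ dz.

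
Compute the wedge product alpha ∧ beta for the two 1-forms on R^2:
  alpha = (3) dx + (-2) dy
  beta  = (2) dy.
alpha ∧ beta = (6) dx ∧ dy

Distribute the wedge, using dx_i ∧ dx_j = -dx_j ∧ dx_i and dx_i ∧ dx_i = 0. For each pair (i, j) with i < j, the coefficient of dx_i ∧ dx_j in alpha ∧ beta is (alpha_i * beta_j - alpha_j * beta_i). Collecting: alpha ∧ beta = (6) dx ∧ dy.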